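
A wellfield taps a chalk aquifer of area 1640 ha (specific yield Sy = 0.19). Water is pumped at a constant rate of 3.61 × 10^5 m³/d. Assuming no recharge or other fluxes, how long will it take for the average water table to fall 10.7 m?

A = 1640 ha = 1.64 × 10^7 m²
ΔV = Sy × A × Δh = 0.19 × 1.64 × 10^7 × 10.7 = 3.334 × 10^7 m³
t = ΔV / Q = 3.334 × 10^7 m³ / 3.61 × 10^5 m³/d = 92.36 d

t ≈ 92.4 days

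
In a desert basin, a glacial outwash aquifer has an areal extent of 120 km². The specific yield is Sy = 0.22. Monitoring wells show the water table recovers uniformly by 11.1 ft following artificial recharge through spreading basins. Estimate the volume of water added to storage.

A = 120 km² = 1.2 × 10^8 m²
Δh = 11.1 ft = 3.383 m
ΔV = Sy × A × Δh = 0.22 × 1.2 × 10^8 m² × 3.383 m = 8.932 × 10^7 m³

ΔV ≈ 8.93 × 10^7 m³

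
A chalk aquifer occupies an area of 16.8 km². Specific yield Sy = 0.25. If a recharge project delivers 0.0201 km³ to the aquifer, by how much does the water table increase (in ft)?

A = 16.8 km² = 1.68 × 10^7 m²
ΔV = 0.0201 km³ = 2.01 × 10^7 m³
Δh = ΔV / (Sy × A) = 2.01 × 10^7 m³ / (0.25 × 1.68 × 10^7 m²) = 4.786 m
Δh = 4.786 m = 15.7 ft

Δh ≈ 15.7 ft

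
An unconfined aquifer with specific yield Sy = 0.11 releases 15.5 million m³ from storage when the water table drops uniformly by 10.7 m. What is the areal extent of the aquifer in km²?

ΔV = 15.5 million m³ = 1.55 × 10^7 m³
A = ΔV / (Sy × Δh) = 1.55 × 10^7 / (0.11 × 10.7) = 1.317 × 10^7 m²
A = 1.317 × 10^7 m² = 13.17 km²

A ≈ 13.2 km²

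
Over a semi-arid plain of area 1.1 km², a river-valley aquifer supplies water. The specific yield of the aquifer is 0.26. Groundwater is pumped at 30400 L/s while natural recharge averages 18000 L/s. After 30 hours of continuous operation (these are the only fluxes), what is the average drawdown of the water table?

Δh ≈ 4.68 m

A = 1.1 km² = 1.1 × 10^6 m²
Net abstraction = 30400 − 18000 = 12400 L/s
Q_net = 12400 L/s = 1.071 × 10^6 m³/d
t = 30 hours = 1.25 d
ΔV = Q × t = 1.071 × 10^6 m³/d × 1.25 d = 1.339 × 10^6 m³
Δh = ΔV / (Sy × A) = 1.339 × 10^6 / (0.26 × 1.1 × 10^6) = 4.683 m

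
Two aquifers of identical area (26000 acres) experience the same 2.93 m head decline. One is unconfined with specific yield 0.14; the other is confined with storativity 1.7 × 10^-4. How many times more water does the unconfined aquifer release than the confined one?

ΔV_u / ΔV_c ≈ 824

A = 26000 acres = 1.052 × 10^8 m²
Unconfined: ΔV_u = Sy × A × Δh = 0.14 × 1.052 × 10^8 × 2.93 = 4.316 × 10^7 m³
Confined: ΔV_c = S × A × Δh = 1.7 × 10^-4 × 1.052 × 10^8 × 2.93 = 52410 m³
Ratio = ΔV_u / ΔV_c = Sy / S = 0.14 / 1.7 × 10^-4 = 823.5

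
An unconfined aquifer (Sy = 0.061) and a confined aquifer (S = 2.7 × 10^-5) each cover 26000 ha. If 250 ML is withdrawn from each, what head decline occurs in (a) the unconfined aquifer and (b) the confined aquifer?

Δh_u ≈ 0.0158 m; Δh_c ≈ 35.6 m

A = 26000 ha = 2.6 × 10^8 m²
ΔV = 250 ML = 2.5 × 10^5 m³
Unconfined: Δh_u = ΔV/(Sy·A) = 2.5 × 10^5/(0.061 × 2.6 × 10^8) = 0.01576 m
Confined: Δh_c = ΔV/(S·A) = 2.5 × 10^5/(2.7 × 10^-5 × 2.6 × 10^8) = 35.61 m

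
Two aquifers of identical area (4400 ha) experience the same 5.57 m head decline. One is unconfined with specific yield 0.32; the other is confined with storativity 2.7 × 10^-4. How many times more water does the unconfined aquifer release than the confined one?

A = 4400 ha = 4.4 × 10^7 m²
Unconfined: ΔV_u = Sy × A × Δh = 0.32 × 4.4 × 10^7 × 5.57 = 7.843 × 10^7 m³
Confined: ΔV_c = S × A × Δh = 2.7 × 10^-4 × 4.4 × 10^7 × 5.57 = 66170 m³
Ratio = ΔV_u / ΔV_c = Sy / S = 0.32 / 2.7 × 10^-4 = 1185

ΔV_u / ΔV_c ≈ 1190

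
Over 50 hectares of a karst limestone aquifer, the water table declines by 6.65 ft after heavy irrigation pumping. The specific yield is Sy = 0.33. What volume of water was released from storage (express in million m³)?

ΔV ≈ 0.334 million m³

A = 50 hectares = 5 × 10^5 m²
Δh = 6.65 ft = 2.027 m
ΔV = Sy × A × Δh = 0.33 × 5 × 10^5 m² × 2.027 m = 3.344 × 10^5 m³
ΔV = 3.344 × 10^5 m³ = 0.3344 million m³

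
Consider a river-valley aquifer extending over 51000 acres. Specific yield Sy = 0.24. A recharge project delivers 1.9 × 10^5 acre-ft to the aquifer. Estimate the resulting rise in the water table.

A = 51000 acres = 2.064 × 10^8 m²
ΔV = 1.9 × 10^5 acre-ft = 2.344 × 10^8 m³
Δh = ΔV / (Sy × A) = 2.344 × 10^8 m³ / (0.24 × 2.064 × 10^8 m²) = 4.731 m

Δh ≈ 4.73 m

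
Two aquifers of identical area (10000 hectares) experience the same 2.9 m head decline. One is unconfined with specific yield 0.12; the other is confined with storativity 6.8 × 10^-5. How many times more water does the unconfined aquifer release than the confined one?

ΔV_u / ΔV_c ≈ 1760

A = 10000 hectares = 1 × 10^8 m²
Unconfined: ΔV_u = Sy × A × Δh = 0.12 × 1 × 10^8 × 2.9 = 3.48 × 10^7 m³
Confined: ΔV_c = S × A × Δh = 6.8 × 10^-5 × 1 × 10^8 × 2.9 = 19720 m³
Ratio = ΔV_u / ΔV_c = Sy / S = 0.12 / 6.8 × 10^-5 = 1765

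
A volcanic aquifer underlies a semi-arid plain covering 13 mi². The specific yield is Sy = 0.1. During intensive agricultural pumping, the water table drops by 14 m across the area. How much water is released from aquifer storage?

ΔV ≈ 4.71 × 10^7 m³

A = 13 mi² = 3.367 × 10^7 m²
ΔV = Sy × A × Δh = 0.1 × 3.367 × 10^7 m² × 14 m = 4.714 × 10^7 m³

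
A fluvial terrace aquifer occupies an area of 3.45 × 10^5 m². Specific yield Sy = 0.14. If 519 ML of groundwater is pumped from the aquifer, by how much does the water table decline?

ΔV = 519 ML = 5.19 × 10^5 m³
Δh = ΔV / (Sy × A) = 5.19 × 10^5 m³ / (0.14 × 3.45 × 10^5 m²) = 10.75 m

Δh ≈ 10.7 m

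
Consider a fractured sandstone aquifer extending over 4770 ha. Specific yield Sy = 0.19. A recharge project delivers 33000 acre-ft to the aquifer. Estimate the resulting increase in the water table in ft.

Δh ≈ 14.7 ft

A = 4770 ha = 4.77 × 10^7 m²
ΔV = 33000 acre-ft = 4.07 × 10^7 m³
Δh = ΔV / (Sy × A) = 4.07 × 10^7 m³ / (0.19 × 4.77 × 10^7 m²) = 4.491 m
Δh = 4.491 m = 14.74 ft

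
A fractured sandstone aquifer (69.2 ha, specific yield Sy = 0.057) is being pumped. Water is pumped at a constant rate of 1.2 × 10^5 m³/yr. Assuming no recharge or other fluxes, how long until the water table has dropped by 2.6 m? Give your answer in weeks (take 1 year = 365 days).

A = 69.2 ha = 6.92 × 10^5 m²
ΔV = Sy × A × Δh = 0.057 × 6.92 × 10^5 × 2.6 = 1.026 × 10^5 m³
Q = 1.2 × 10^5 m³/yr = 328.8 m³/d
t = ΔV / Q = 1.026 × 10^5 m³ / 328.8 m³/d = 311.9 d
t = 311.9 d ≈ 44.56 weeks

t ≈ 44.6 weeks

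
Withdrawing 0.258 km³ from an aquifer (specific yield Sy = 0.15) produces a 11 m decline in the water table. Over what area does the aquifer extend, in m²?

A ≈ 1.56 × 10^8 m²

ΔV = 0.258 km³ = 2.58 × 10^8 m³
A = ΔV / (Sy × Δh) = 2.58 × 10^8 / (0.15 × 11) = 1.564 × 10^8 m²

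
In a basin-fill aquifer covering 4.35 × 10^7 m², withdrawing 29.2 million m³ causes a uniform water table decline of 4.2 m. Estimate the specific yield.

Sy ≈ 0.16

ΔV = 29.2 million m³ = 2.92 × 10^7 m³
Sy = ΔV / (A × Δh) = 2.92 × 10^7 m³ / (4.35 × 10^7 m² × 4.2 m) = 0.1598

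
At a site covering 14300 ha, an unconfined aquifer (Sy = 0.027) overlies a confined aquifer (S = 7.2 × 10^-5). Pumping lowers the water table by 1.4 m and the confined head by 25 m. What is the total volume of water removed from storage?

A = 14300 ha = 1.43 × 10^8 m²
Unconfined: ΔV_u = Sy × A × Δh_u = 0.027 × 1.43 × 10^8 × 1.4 = 5.405 × 10^6 m³
Confined: ΔV_c = S × A × Δh_c = 7.2 × 10^-5 × 1.43 × 10^8 × 25 = 2.574 × 10^5 m³
Total ΔV = 5.405 × 10^6 + 2.574 × 10^5 = 5.663 × 10^6 m³

ΔV ≈ 5.66 × 10^6 m³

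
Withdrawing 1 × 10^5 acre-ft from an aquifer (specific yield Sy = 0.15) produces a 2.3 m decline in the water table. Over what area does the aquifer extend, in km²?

ΔV = 1 × 10^5 acre-ft = 1.233 × 10^8 m³
A = ΔV / (Sy × Δh) = 1.233 × 10^8 / (0.15 × 2.3) = 3.575 × 10^8 m²
A = 3.575 × 10^8 m² = 357.5 km²

A ≈ 358 km²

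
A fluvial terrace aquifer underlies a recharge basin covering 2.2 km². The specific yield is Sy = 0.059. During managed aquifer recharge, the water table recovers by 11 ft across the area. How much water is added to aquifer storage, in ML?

A = 2.2 km² = 2.2 × 10^6 m²
Δh = 11 ft = 3.353 m
ΔV = Sy × A × Δh = 0.059 × 2.2 × 10^6 m² × 3.353 m = 4.352 × 10^5 m³
ΔV = 4.352 × 10^5 m³ = 435.2 ML

ΔV ≈ 435 ML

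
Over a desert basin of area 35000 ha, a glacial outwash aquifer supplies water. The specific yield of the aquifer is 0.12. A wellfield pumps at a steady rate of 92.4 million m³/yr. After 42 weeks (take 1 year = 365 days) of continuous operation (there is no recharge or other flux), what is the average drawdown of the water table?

Δh ≈ 1.77 m

A = 35000 ha = 3.5 × 10^8 m²
Q = 92.4 million m³/yr = 2.532 × 10^5 m³/d
t = 42 weeks = 294 d
ΔV = Q × t = 2.532 × 10^5 m³/d × 294 d = 7.443 × 10^7 m³
Δh = ΔV / (Sy × A) = 7.443 × 10^7 / (0.12 × 3.5 × 10^8) = 1.772 m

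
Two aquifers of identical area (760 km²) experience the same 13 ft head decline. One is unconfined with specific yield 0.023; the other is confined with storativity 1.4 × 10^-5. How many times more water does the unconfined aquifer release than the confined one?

A = 760 km² = 7.6 × 10^8 m²
Δh = 13 ft = 3.962 m
Unconfined: ΔV_u = Sy × A × Δh = 0.023 × 7.6 × 10^8 × 3.962 = 6.926 × 10^7 m³
Confined: ΔV_c = S × A × Δh = 1.4 × 10^-5 × 7.6 × 10^8 × 3.962 = 42160 m³
Ratio = ΔV_u / ΔV_c = Sy / S = 0.023 / 1.4 × 10^-5 = 1643

ΔV_u / ΔV_c ≈ 1640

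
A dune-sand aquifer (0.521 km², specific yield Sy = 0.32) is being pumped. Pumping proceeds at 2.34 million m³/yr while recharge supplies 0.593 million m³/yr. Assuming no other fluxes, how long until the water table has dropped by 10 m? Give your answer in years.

t ≈ 0.954 years

A = 0.521 km² = 5.21 × 10^5 m²
ΔV = Sy × A × Δh = 0.32 × 5.21 × 10^5 × 10 = 1.667 × 10^6 m³
Net withdrawal = 2.34 − 0.593 = 1.747 million m³/yr = 4786 m³/d
t = ΔV / Q = 1.667 × 10^6 m³ / 4786 m³/d = 348.3 d
t = 348.3 d ≈ 0.9543 years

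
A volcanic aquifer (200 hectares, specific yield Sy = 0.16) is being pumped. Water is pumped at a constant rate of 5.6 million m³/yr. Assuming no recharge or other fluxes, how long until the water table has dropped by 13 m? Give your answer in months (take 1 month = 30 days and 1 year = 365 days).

t ≈ 9.04 months

A = 200 hectares = 2 × 10^6 m²
ΔV = Sy × A × Δh = 0.16 × 2 × 10^6 × 13 = 4.16 × 10^6 m³
Q = 5.6 million m³/yr = 15340 m³/d
t = ΔV / Q = 4.16 × 10^6 m³ / 15340 m³/d = 271.1 d
t = 271.1 d ≈ 9.038 months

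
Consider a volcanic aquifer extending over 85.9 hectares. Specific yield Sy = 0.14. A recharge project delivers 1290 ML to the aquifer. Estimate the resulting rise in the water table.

Δh ≈ 10.7 m

A = 85.9 hectares = 8.59 × 10^5 m²
ΔV = 1290 ML = 1.29 × 10^6 m³
Δh = ΔV / (Sy × A) = 1.29 × 10^6 m³ / (0.14 × 8.59 × 10^5 m²) = 10.73 m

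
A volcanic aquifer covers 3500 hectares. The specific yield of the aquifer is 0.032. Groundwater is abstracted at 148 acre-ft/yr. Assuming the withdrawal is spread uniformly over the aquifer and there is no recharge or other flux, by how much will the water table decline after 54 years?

Δh ≈ 8.8 m

A = 3500 hectares = 3.5 × 10^7 m²
Q = 148 acre-ft/yr = 500.2 m³/d
t = 54 years = 19710 d
ΔV = Q × t = 500.2 m³/d × 19710 d = 9.858 × 10^6 m³
Δh = ΔV / (Sy × A) = 9.858 × 10^6 / (0.032 × 3.5 × 10^7) = 8.802 m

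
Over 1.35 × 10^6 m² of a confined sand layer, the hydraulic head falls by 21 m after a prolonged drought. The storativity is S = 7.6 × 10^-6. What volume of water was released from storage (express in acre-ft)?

ΔV = S × A × Δh = 7.6 × 10^-6 × 1.35 × 10^6 m² × 21 m = 215.5 m³
ΔV = 215.5 m³ = 0.1747 acre-ft

ΔV ≈ 0.175 acre-ft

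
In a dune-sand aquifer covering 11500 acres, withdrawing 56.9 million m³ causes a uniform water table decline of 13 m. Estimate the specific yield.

A = 11500 acres = 4.654 × 10^7 m²
ΔV = 56.9 million m³ = 5.69 × 10^7 m³
Sy = ΔV / (A × Δh) = 5.69 × 10^7 m³ / (4.654 × 10^7 m² × 13 m) = 0.09405

Sy ≈ 0.094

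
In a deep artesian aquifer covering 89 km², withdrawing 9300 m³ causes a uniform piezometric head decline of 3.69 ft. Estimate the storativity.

A = 89 km² = 8.9 × 10^7 m²
Δh = 3.69 ft = 1.125 m
S = ΔV / (A × Δh) = 9300 m³ / (8.9 × 10^7 m² × 1.125 m) = 9.291 × 10^-5

S ≈ 9.3 × 10^-5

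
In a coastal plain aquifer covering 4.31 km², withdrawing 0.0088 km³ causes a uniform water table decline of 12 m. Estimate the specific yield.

A = 4.31 km² = 4.31 × 10^6 m²
ΔV = 0.0088 km³ = 8.8 × 10^6 m³
Sy = ΔV / (A × Δh) = 8.8 × 10^6 m³ / (4.31 × 10^6 m² × 12 m) = 0.1701

Sy ≈ 0.17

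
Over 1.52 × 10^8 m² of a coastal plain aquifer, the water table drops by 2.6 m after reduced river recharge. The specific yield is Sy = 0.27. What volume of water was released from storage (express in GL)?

ΔV = Sy × A × Δh = 0.27 × 1.52 × 10^8 m² × 2.6 m = 1.067 × 10^8 m³
ΔV = 1.067 × 10^8 m³ = 106.7 GL

ΔV ≈ 107 GL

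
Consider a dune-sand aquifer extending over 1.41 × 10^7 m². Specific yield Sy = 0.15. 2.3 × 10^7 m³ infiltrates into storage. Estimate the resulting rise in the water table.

Δh ≈ 10.9 m

Δh = ΔV / (Sy × A) = 2.3 × 10^7 m³ / (0.15 × 1.41 × 10^7 m²) = 10.87 m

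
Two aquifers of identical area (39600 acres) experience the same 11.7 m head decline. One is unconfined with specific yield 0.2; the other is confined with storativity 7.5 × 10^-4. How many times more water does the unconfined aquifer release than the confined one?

ΔV_u / ΔV_c ≈ 267

A = 39600 acres = 1.603 × 10^8 m²
Unconfined: ΔV_u = Sy × A × Δh = 0.2 × 1.603 × 10^8 × 11.7 = 3.75 × 10^8 m³
Confined: ΔV_c = S × A × Δh = 7.5 × 10^-4 × 1.603 × 10^8 × 11.7 = 1.406 × 10^6 m³
Ratio = ΔV_u / ΔV_c = Sy / S = 0.2 / 7.5 × 10^-4 = 266.7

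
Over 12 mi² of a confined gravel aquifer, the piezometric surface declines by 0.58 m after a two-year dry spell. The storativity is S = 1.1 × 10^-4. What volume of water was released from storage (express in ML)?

ΔV ≈ 1.98 ML

A = 12 mi² = 3.108 × 10^7 m²
ΔV = S × A × Δh = 1.1 × 10^-4 × 3.108 × 10^7 m² × 0.58 m = 1983 m³
ΔV = 1983 m³ = 1.983 ML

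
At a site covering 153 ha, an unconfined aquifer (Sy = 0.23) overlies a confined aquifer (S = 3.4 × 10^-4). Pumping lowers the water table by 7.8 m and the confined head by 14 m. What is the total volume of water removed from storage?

ΔV ≈ 2.75 × 10^6 m³

A = 153 ha = 1.53 × 10^6 m²
Unconfined: ΔV_u = Sy × A × Δh_u = 0.23 × 1.53 × 10^6 × 7.8 = 2.745 × 10^6 m³
Confined: ΔV_c = S × A × Δh_c = 3.4 × 10^-4 × 1.53 × 10^6 × 14 = 7283 m³
Total ΔV = 2.745 × 10^6 + 7283 = 2.752 × 10^6 m³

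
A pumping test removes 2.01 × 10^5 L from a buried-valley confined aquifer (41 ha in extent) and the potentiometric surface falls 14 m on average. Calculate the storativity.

S ≈ 3.5 × 10^-5

A = 41 ha = 4.1 × 10^5 m²
ΔV = 2.01 × 10^5 L = 201 m³
S = ΔV / (A × Δh) = 201 m³ / (4.1 × 10^5 m² × 14 m) = 3.502 × 10^-5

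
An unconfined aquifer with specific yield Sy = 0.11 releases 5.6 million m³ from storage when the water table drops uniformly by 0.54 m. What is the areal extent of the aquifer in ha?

A ≈ 9430 ha

ΔV = 5.6 million m³ = 5.6 × 10^6 m³
A = ΔV / (Sy × Δh) = 5.6 × 10^6 / (0.11 × 0.54) = 9.428 × 10^7 m²
A = 9.428 × 10^7 m² = 9428 ha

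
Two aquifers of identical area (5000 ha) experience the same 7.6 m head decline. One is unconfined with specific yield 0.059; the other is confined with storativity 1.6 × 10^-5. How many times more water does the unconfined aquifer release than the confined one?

ΔV_u / ΔV_c ≈ 3690

A = 5000 ha = 5 × 10^7 m²
Unconfined: ΔV_u = Sy × A × Δh = 0.059 × 5 × 10^7 × 7.6 = 2.242 × 10^7 m³
Confined: ΔV_c = S × A × Δh = 1.6 × 10^-5 × 5 × 10^7 × 7.6 = 6080 m³
Ratio = ΔV_u / ΔV_c = Sy / S = 0.059 / 1.6 × 10^-5 = 3688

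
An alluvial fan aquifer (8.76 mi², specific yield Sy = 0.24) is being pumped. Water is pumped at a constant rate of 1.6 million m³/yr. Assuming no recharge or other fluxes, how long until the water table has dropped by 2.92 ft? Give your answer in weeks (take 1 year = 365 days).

A = 8.76 mi² = 2.269 × 10^7 m²
Δh = 2.92 ft = 0.89 m
ΔV = Sy × A × Δh = 0.24 × 2.269 × 10^7 × 0.89 = 4.846 × 10^6 m³
Q = 1.6 million m³/yr = 4384 m³/d
t = ΔV / Q = 4.846 × 10^6 m³ / 4384 m³/d = 1106 d
t = 1106 d ≈ 157.9 weeks

t ≈ 158 weeks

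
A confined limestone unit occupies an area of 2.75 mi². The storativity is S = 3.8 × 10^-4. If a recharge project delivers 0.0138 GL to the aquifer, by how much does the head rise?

Δh ≈ 5.1 m

A = 2.75 mi² = 7.122 × 10^6 m²
ΔV = 0.0138 GL = 13800 m³
Δh = ΔV / (S × A) = 13800 m³ / (3.8 × 10^-4 × 7.122 × 10^6 m²) = 5.099 m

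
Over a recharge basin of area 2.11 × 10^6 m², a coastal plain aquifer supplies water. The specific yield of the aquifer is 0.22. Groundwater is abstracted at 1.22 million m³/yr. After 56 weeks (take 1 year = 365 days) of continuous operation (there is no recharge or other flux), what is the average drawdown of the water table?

Q = 1.22 million m³/yr = 3342 m³/d
t = 56 weeks = 392 d
ΔV = Q × t = 3342 m³/d × 392 d = 1.31 × 10^6 m³
Δh = ΔV / (Sy × A) = 1.31 × 10^6 / (0.22 × 2.11 × 10^6) = 2.823 m

Δh ≈ 2.82 m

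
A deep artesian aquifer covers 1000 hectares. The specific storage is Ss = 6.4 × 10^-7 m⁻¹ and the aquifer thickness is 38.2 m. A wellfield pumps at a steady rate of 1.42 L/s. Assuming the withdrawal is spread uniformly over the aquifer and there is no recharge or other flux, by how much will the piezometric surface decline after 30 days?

Δh ≈ 15.1 m

S = Ss × b = 6.4 × 10^-7 m⁻¹ × 38.2 m = 2.445 × 10^-5
A = 1000 hectares = 1 × 10^7 m²
Q = 1.42 L/s = 122.7 m³/d
ΔV = Q × t = 122.7 m³/d × 30 d = 3681 m³
Δh = ΔV / (S × A) = 3681 / (2.445 × 10^-5 × 1 × 10^7) = 15.05 m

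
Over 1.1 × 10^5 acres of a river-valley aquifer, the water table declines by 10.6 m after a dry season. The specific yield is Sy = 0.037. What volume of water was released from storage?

A = 1.1 × 10^5 acres = 4.452 × 10^8 m²
ΔV = Sy × A × Δh = 0.037 × 4.452 × 10^8 m² × 10.6 m = 1.746 × 10^8 m³

ΔV ≈ 1.75 × 10^8 m³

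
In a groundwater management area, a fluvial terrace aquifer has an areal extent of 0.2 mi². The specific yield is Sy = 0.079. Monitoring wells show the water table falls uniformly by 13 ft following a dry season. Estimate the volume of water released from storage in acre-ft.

ΔV ≈ 131 acre-ft

A = 0.2 mi² = 5.18 × 10^5 m²
Δh = 13 ft = 3.962 m
ΔV = Sy × A × Δh = 0.079 × 5.18 × 10^5 m² × 3.962 m = 1.621 × 10^5 m³
ΔV = 1.621 × 10^5 m³ = 131.5 acre-ft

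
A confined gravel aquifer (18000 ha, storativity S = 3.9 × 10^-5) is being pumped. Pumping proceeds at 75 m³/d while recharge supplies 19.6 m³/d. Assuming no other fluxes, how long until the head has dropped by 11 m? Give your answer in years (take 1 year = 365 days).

A = 18000 ha = 1.8 × 10^8 m²
ΔV = S × A × Δh = 3.9 × 10^-5 × 1.8 × 10^8 × 11 = 77220 m³
Net withdrawal = 75 − 19.6 = 55.4 m³/d
t = ΔV / Q = 77220 m³ / 55.4 m³/d = 1394 d
t = 1394 d ≈ 3.819 years

t ≈ 3.82 years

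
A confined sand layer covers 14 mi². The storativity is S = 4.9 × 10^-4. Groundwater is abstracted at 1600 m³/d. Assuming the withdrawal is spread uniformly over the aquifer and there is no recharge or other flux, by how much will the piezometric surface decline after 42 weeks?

Δh ≈ 26.5 m

A = 14 mi² = 3.626 × 10^7 m²
t = 42 weeks = 294 d
ΔV = Q × t = 1600 m³/d × 294 d = 4.704 × 10^5 m³
Δh = ΔV / (S × A) = 4.704 × 10^5 / (4.9 × 10^-4 × 3.626 × 10^7) = 26.48 m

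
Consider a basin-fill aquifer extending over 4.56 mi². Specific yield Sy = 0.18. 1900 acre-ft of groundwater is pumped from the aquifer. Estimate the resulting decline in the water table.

Δh ≈ 1.1 m

A = 4.56 mi² = 1.181 × 10^7 m²
ΔV = 1900 acre-ft = 2.344 × 10^6 m³
Δh = ΔV / (Sy × A) = 2.344 × 10^6 m³ / (0.18 × 1.181 × 10^7 m²) = 1.102 m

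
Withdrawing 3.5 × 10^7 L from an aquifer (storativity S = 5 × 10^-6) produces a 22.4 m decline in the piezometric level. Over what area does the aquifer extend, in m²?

ΔV = 3.5 × 10^7 L = 35000 m³
A = ΔV / (S × Δh) = 35000 / (5 × 10^-6 × 22.4) = 3.125 × 10^8 m²

A ≈ 3.12 × 10^8 m²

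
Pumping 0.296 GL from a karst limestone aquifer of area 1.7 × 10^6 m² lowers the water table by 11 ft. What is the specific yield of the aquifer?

Δh = 11 ft = 3.353 m
ΔV = 0.296 GL = 2.96 × 10^5 m³
Sy = ΔV / (A × Δh) = 2.96 × 10^5 m³ / (1.7 × 10^6 m² × 3.353 m) = 0.05193

Sy ≈ 0.052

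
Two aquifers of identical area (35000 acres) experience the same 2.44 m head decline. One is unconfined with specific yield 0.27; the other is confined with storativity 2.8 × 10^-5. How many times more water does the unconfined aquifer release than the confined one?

ΔV_u / ΔV_c ≈ 9640

A = 35000 acres = 1.416 × 10^8 m²
Unconfined: ΔV_u = Sy × A × Δh = 0.27 × 1.416 × 10^8 × 2.44 = 9.331 × 10^7 m³
Confined: ΔV_c = S × A × Δh = 2.8 × 10^-5 × 1.416 × 10^8 × 2.44 = 9677 m³
Ratio = ΔV_u / ΔV_c = Sy / S = 0.27 / 2.8 × 10^-5 = 9643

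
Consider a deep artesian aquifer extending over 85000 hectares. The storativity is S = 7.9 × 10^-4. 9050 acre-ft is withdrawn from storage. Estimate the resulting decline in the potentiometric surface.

Δh ≈ 16.6 m

A = 85000 hectares = 8.5 × 10^8 m²
ΔV = 9050 acre-ft = 1.116 × 10^7 m³
Δh = ΔV / (S × A) = 1.116 × 10^7 m³ / (7.9 × 10^-4 × 8.5 × 10^8 m²) = 16.62 m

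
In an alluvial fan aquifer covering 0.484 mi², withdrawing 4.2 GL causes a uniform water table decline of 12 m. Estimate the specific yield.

Sy ≈ 0.28

A = 0.484 mi² = 1.254 × 10^6 m²
ΔV = 4.2 GL = 4.2 × 10^6 m³
Sy = ΔV / (A × Δh) = 4.2 × 10^6 m³ / (1.254 × 10^6 m² × 12 m) = 0.2792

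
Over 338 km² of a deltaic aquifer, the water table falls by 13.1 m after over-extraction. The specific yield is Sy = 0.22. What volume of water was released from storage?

ΔV ≈ 9.74 × 10^8 m³

A = 338 km² = 3.38 × 10^8 m²
ΔV = Sy × A × Δh = 0.22 × 3.38 × 10^8 m² × 13.1 m = 9.741 × 10^8 m³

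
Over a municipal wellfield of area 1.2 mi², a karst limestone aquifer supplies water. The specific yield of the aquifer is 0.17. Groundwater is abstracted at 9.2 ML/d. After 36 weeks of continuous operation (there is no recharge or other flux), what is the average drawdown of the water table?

Δh ≈ 4.39 m

A = 1.2 mi² = 3.108 × 10^6 m²
Q = 9.2 ML/d = 9200 m³/d
t = 36 weeks = 252 d
ΔV = Q × t = 9200 m³/d × 252 d = 2.318 × 10^6 m³
Δh = ΔV / (Sy × A) = 2.318 × 10^6 / (0.17 × 3.108 × 10^6) = 4.388 m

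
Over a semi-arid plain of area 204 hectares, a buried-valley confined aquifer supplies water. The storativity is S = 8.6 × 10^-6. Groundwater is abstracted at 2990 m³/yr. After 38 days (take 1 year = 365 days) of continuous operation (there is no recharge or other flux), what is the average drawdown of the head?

Δh ≈ 17.7 m

A = 204 hectares = 2.04 × 10^6 m²
Q = 2990 m³/yr = 8.192 m³/d
ΔV = Q × t = 8.192 m³/d × 38 d = 311.3 m³
Δh = ΔV / (S × A) = 311.3 / (8.6 × 10^-6 × 2.04 × 10^6) = 17.74 m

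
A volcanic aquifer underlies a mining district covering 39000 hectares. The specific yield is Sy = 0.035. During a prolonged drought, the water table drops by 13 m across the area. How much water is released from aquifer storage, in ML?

A = 39000 hectares = 3.9 × 10^8 m²
ΔV = Sy × A × Δh = 0.035 × 3.9 × 10^8 m² × 13 m = 1.775 × 10^8 m³
ΔV = 1.775 × 10^8 m³ = 1.775 × 10^5 ML

ΔV ≈ 1.77 × 10^5 ML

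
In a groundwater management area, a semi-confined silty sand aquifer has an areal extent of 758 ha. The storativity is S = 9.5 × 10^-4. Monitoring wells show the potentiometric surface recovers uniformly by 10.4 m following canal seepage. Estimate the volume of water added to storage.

ΔV ≈ 74900 m³

A = 758 ha = 7.58 × 10^6 m²
ΔV = S × A × Δh = 9.5 × 10^-4 × 7.58 × 10^6 m² × 10.4 m = 74890 m³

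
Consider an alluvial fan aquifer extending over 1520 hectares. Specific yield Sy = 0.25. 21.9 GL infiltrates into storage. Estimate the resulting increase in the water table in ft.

Δh ≈ 18.9 ft

A = 1520 hectares = 1.52 × 10^7 m²
ΔV = 21.9 GL = 2.19 × 10^7 m³
Δh = ΔV / (Sy × A) = 2.19 × 10^7 m³ / (0.25 × 1.52 × 10^7 m²) = 5.763 m
Δh = 5.763 m = 18.91 ft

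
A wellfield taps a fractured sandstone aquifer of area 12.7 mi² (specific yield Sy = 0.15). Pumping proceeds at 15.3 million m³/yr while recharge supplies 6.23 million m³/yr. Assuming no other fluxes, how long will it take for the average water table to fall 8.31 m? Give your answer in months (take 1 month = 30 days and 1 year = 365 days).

A = 12.7 mi² = 3.289 × 10^7 m²
ΔV = Sy × A × Δh = 0.15 × 3.289 × 10^7 × 8.31 = 4.1 × 10^7 m³
Net withdrawal = 15.3 − 6.23 = 9.07 million m³/yr = 24850 m³/d
t = ΔV / Q = 4.1 × 10^7 m³ / 24850 m³/d = 1650 d
t = 1650 d ≈ 55 months

t ≈ 55 months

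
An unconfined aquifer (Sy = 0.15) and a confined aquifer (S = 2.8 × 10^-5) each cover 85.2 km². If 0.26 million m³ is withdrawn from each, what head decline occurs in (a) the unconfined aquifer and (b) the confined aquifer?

A = 85.2 km² = 8.52 × 10^7 m²
ΔV = 0.26 million m³ = 2.6 × 10^5 m³
Unconfined: Δh_u = ΔV/(Sy·A) = 2.6 × 10^5/(0.15 × 8.52 × 10^7) = 0.02034 m
Confined: Δh_c = ΔV/(S·A) = 2.6 × 10^5/(2.8 × 10^-5 × 8.52 × 10^7) = 109 m

Δh_u ≈ 0.0203 m; Δh_c ≈ 109 m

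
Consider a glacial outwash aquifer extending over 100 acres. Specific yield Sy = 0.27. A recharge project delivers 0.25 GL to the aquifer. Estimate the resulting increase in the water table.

Δh ≈ 2.29 m

A = 100 acres = 4.047 × 10^5 m²
ΔV = 0.25 GL = 2.5 × 10^5 m³
Δh = ΔV / (Sy × A) = 2.5 × 10^5 m³ / (0.27 × 4.047 × 10^5 m²) = 2.288 m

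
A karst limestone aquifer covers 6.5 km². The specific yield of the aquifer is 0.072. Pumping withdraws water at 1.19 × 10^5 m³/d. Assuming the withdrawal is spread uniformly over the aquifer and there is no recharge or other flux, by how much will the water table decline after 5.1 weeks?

Δh ≈ 9.08 m

A = 6.5 km² = 6.5 × 10^6 m²
t = 5.1 weeks = 35.7 d
ΔV = Q × t = 1.19 × 10^5 m³/d × 35.7 d = 4.248 × 10^6 m³
Δh = ΔV / (Sy × A) = 4.248 × 10^6 / (0.072 × 6.5 × 10^6) = 9.078 m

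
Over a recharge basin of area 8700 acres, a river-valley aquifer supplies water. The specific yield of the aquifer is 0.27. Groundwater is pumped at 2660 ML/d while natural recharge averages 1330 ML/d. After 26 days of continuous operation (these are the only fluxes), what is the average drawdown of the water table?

A = 8700 acres = 3.521 × 10^7 m²
Net abstraction = 2660 − 1330 = 1330 ML/d
Q_net = 1330 ML/d = 1.33 × 10^6 m³/d
ΔV = Q × t = 1.33 × 10^6 m³/d × 26 d = 3.458 × 10^7 m³
Δh = ΔV / (Sy × A) = 3.458 × 10^7 / (0.27 × 3.521 × 10^7) = 3.638 m

Δh ≈ 3.64 m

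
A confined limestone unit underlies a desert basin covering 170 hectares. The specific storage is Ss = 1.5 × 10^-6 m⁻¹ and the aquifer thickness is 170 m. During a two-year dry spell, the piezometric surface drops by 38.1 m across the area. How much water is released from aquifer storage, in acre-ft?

S = Ss × b = 1.5 × 10^-6 m⁻¹ × 170 m = 2.55 × 10^-4
A = 170 hectares = 1.7 × 10^6 m²
ΔV = S × A × Δh = 2.55 × 10^-4 × 1.7 × 10^6 m² × 38.1 m = 16520 m³
ΔV = 16520 m³ = 13.39 acre-ft

ΔV ≈ 13.4 acre-ft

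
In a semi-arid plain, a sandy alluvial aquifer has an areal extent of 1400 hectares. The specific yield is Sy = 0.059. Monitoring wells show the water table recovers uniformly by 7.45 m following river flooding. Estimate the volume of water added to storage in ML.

ΔV ≈ 6150 ML

A = 1400 hectares = 1.4 × 10^7 m²
ΔV = Sy × A × Δh = 0.059 × 1.4 × 10^7 m² × 7.45 m = 6.154 × 10^6 m³
ΔV = 6.154 × 10^6 m³ = 6154 ML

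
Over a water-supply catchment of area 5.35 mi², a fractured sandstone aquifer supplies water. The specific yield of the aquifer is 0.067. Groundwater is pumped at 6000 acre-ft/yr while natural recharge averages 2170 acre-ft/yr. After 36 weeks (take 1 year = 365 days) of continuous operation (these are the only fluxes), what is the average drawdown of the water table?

Δh ≈ 3.51 m

A = 5.35 mi² = 1.386 × 10^7 m²
Net abstraction = 6000 − 2170 = 3830 acre-ft/yr
Q_net = 3830 acre-ft/yr = 12940 m³/d
t = 36 weeks = 252 d
ΔV = Q × t = 12940 m³/d × 252 d = 3.262 × 10^6 m³
Δh = ΔV / (Sy × A) = 3.262 × 10^6 / (0.067 × 1.386 × 10^7) = 3.513 m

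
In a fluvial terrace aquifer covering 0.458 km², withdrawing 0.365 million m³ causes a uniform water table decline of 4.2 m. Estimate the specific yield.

A = 0.458 km² = 4.58 × 10^5 m²
ΔV = 0.365 million m³ = 3.65 × 10^5 m³
Sy = ΔV / (A × Δh) = 3.65 × 10^5 m³ / (4.58 × 10^5 m² × 4.2 m) = 0.1897

Sy ≈ 0.19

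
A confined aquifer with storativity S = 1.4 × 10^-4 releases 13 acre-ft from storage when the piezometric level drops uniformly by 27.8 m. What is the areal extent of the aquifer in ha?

ΔV = 13 acre-ft = 16040 m³
A = ΔV / (S × Δh) = 16040 / (1.4 × 10^-4 × 27.8) = 4.12 × 10^6 m²
A = 4.12 × 10^6 m² = 412 ha

A ≈ 412 ha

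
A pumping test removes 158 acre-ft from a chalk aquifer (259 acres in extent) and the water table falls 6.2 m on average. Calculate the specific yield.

Sy ≈ 0.03

A = 259 acres = 1.048 × 10^6 m²
ΔV = 158 acre-ft = 1.949 × 10^5 m³
Sy = ΔV / (A × Δh) = 1.949 × 10^5 m³ / (1.048 × 10^6 m² × 6.2 m) = 0.02999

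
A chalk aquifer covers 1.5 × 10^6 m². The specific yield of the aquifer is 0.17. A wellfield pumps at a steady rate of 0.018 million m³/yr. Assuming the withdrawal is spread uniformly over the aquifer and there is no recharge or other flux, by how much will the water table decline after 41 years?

Δh ≈ 2.89 m

Q = 0.018 million m³/yr = 49.32 m³/d
t = 41 years = 14960 d
ΔV = Q × t = 49.32 m³/d × 14960 d = 7.38 × 10^5 m³
Δh = ΔV / (Sy × A) = 7.38 × 10^5 / (0.17 × 1.5 × 10^6) = 2.894 m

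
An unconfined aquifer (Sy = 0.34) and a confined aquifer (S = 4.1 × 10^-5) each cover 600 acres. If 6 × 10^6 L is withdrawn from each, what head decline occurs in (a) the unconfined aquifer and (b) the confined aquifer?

A = 600 acres = 2.428 × 10^6 m²
ΔV = 6 × 10^6 L = 6000 m³
Unconfined: Δh_u = ΔV/(Sy·A) = 6000/(0.34 × 2.428 × 10^6) = 0.007268 m
Confined: Δh_c = ΔV/(S·A) = 6000/(4.1 × 10^-5 × 2.428 × 10^6) = 60.27 m

Δh_u ≈ 0.00727 m; Δh_c ≈ 60.3 m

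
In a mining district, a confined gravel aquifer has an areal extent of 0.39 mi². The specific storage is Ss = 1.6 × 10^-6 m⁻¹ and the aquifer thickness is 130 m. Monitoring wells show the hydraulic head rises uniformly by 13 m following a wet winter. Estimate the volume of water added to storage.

S = Ss × b = 1.6 × 10^-6 m⁻¹ × 130 m = 2.08 × 10^-4
A = 0.39 mi² = 1.01 × 10^6 m²
ΔV = S × A × Δh = 2.08 × 10^-4 × 1.01 × 10^6 m² × 13 m = 2731 m³

ΔV ≈ 2730 m³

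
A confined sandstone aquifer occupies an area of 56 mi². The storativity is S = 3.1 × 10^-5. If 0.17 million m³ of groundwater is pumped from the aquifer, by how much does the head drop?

Δh ≈ 37.8 m

A = 56 mi² = 1.45 × 10^8 m²
ΔV = 0.17 million m³ = 1.7 × 10^5 m³
Δh = ΔV / (S × A) = 1.7 × 10^5 m³ / (3.1 × 10^-5 × 1.45 × 10^8 m²) = 37.81 m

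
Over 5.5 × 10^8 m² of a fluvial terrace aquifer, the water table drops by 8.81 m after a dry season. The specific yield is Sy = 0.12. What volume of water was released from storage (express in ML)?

ΔV = Sy × A × Δh = 0.12 × 5.5 × 10^8 m² × 8.81 m = 5.815 × 10^8 m³
ΔV = 5.815 × 10^8 m³ = 5.815 × 10^5 ML

ΔV ≈ 5.81 × 10^5 ML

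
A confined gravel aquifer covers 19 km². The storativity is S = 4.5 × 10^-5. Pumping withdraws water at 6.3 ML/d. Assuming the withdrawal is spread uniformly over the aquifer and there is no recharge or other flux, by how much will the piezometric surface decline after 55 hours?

Δh ≈ 16.9 m

A = 19 km² = 1.9 × 10^7 m²
Q = 6.3 ML/d = 6300 m³/d
t = 55 hours = 2.292 d
ΔV = Q × t = 6300 m³/d × 2.292 d = 14440 m³
Δh = ΔV / (S × A) = 14440 / (4.5 × 10^-5 × 1.9 × 10^7) = 16.89 m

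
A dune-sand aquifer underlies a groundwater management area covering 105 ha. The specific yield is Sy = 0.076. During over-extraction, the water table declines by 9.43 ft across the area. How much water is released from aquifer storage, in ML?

A = 105 ha = 1.05 × 10^6 m²
Δh = 9.43 ft = 2.874 m
ΔV = Sy × A × Δh = 0.076 × 1.05 × 10^6 m² × 2.874 m = 2.294 × 10^5 m³
ΔV = 2.294 × 10^5 m³ = 229.4 ML

ΔV ≈ 229 ML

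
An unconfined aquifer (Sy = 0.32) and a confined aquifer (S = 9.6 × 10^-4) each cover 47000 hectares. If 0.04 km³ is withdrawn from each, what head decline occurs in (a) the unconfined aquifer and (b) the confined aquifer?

Δh_u ≈ 0.266 m; Δh_c ≈ 88.7 m

A = 47000 hectares = 4.7 × 10^8 m²
ΔV = 0.04 km³ = 4 × 10^7 m³
Unconfined: Δh_u = ΔV/(Sy·A) = 4 × 10^7/(0.32 × 4.7 × 10^8) = 0.266 m
Confined: Δh_c = ΔV/(S·A) = 4 × 10^7/(9.6 × 10^-4 × 4.7 × 10^8) = 88.65 m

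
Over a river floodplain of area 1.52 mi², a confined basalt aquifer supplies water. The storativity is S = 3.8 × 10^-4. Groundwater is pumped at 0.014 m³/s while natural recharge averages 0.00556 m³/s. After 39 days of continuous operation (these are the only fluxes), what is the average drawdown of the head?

A = 1.52 mi² = 3.937 × 10^6 m²
Net abstraction = 0.014 − 0.00556 = 0.00844 m³/s
Q_net = 0.00844 m³/s = 729.2 m³/d
ΔV = Q × t = 729.2 m³/d × 39 d = 28440 m³
Δh = ΔV / (S × A) = 28440 / (3.8 × 10^-4 × 3.937 × 10^6) = 19.01 m

Δh ≈ 19 m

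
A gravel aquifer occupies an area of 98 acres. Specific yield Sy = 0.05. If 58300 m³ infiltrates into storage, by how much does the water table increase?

Δh ≈ 2.94 m

A = 98 acres = 3.966 × 10^5 m²
Δh = ΔV / (Sy × A) = 58300 m³ / (0.05 × 3.966 × 10^5 m²) = 2.94 m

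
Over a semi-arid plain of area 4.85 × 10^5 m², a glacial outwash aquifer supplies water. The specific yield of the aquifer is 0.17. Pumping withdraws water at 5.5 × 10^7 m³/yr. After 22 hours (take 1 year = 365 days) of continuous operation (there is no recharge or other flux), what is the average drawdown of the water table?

Δh ≈ 1.68 m

Q = 5.5 × 10^7 m³/yr = 1.507 × 10^5 m³/d
t = 22 hours = 0.9167 d
ΔV = Q × t = 1.507 × 10^5 m³/d × 0.9167 d = 1.381 × 10^5 m³
Δh = ΔV / (Sy × A) = 1.381 × 10^5 / (0.17 × 4.85 × 10^5) = 1.675 m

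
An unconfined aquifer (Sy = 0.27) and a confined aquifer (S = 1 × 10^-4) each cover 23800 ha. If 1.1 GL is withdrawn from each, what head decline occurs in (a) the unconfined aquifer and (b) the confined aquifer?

Δh_u ≈ 0.0171 m; Δh_c ≈ 46.2 m

A = 23800 ha = 2.38 × 10^8 m²
ΔV = 1.1 GL = 1.1 × 10^6 m³
Unconfined: Δh_u = ΔV/(Sy·A) = 1.1 × 10^6/(0.27 × 2.38 × 10^8) = 0.01712 m
Confined: Δh_c = ΔV/(S·A) = 1.1 × 10^6/(1 × 10^-4 × 2.38 × 10^8) = 46.22 m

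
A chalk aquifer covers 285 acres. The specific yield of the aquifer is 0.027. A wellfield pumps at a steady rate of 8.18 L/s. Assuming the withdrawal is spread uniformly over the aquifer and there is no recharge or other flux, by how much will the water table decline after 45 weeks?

A = 285 acres = 1.153 × 10^6 m²
Q = 8.18 L/s = 706.8 m³/d
t = 45 weeks = 315 d
ΔV = Q × t = 706.8 m³/d × 315 d = 2.226 × 10^5 m³
Δh = ΔV / (Sy × A) = 2.226 × 10^5 / (0.027 × 1.153 × 10^6) = 7.149 m

Δh ≈ 7.15 m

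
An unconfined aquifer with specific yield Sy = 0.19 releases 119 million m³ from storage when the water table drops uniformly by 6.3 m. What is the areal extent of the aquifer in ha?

A ≈ 9940 ha

ΔV = 119 million m³ = 1.19 × 10^8 m³
A = ΔV / (Sy × Δh) = 1.19 × 10^8 / (0.19 × 6.3) = 9.942 × 10^7 m²
A = 9.942 × 10^7 m² = 9942 ha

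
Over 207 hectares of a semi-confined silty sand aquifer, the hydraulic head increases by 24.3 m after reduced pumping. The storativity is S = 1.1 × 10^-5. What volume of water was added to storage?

A = 207 hectares = 2.07 × 10^6 m²
ΔV = S × A × Δh = 1.1 × 10^-5 × 2.07 × 10^6 m² × 24.3 m = 553.3 m³

ΔV ≈ 553 m³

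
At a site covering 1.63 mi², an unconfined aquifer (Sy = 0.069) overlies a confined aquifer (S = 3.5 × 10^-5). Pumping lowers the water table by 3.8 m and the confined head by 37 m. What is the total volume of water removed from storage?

ΔV ≈ 1.11 × 10^6 m³

A = 1.63 mi² = 4.222 × 10^6 m²
Unconfined: ΔV_u = Sy × A × Δh_u = 0.069 × 4.222 × 10^6 × 3.8 = 1.107 × 10^6 m³
Confined: ΔV_c = S × A × Δh_c = 3.5 × 10^-5 × 4.222 × 10^6 × 37 = 5467 m³
Total ΔV = 1.107 × 10^6 + 5467 = 1.112 × 10^6 m³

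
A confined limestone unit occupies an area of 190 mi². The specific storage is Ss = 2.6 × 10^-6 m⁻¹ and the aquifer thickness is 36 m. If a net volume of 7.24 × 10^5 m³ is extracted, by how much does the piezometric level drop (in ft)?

S = Ss × b = 2.6 × 10^-6 m⁻¹ × 36 m = 9.36 × 10^-5
A = 190 mi² = 4.921 × 10^8 m²
Δh = ΔV / (S × A) = 7.24 × 10^5 m³ / (9.36 × 10^-5 × 4.921 × 10^8 m²) = 15.72 m
Δh = 15.72 m = 51.57 ft

Δh ≈ 51.6 ft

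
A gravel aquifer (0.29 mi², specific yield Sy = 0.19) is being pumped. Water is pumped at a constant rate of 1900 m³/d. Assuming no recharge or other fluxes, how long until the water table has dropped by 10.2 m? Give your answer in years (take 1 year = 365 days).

A = 0.29 mi² = 7.511 × 10^5 m²
ΔV = Sy × A × Δh = 0.19 × 7.511 × 10^5 × 10.2 = 1.456 × 10^6 m³
t = ΔV / Q = 1.456 × 10^6 m³ / 1900 m³/d = 766.1 d
t = 766.1 d ≈ 2.099 years

t ≈ 2.1 years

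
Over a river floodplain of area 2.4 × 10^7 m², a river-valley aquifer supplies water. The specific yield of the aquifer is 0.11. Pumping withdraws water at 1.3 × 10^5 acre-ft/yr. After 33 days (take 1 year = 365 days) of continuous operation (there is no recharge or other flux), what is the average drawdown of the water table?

Δh ≈ 5.49 m

Q = 1.3 × 10^5 acre-ft/yr = 4.393 × 10^5 m³/d
ΔV = Q × t = 4.393 × 10^5 m³/d × 33 d = 1.45 × 10^7 m³
Δh = ΔV / (Sy × A) = 1.45 × 10^7 / (0.11 × 2.4 × 10^7) = 5.492 m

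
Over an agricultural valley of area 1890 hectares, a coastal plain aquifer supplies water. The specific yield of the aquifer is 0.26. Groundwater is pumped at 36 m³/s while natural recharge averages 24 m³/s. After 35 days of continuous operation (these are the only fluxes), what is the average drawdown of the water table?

Δh ≈ 7.38 m

A = 1890 hectares = 1.89 × 10^7 m²
Net abstraction = 36 − 24 = 12 m³/s
Q_net = 12 m³/s = 1.037 × 10^6 m³/d
ΔV = Q × t = 1.037 × 10^6 m³/d × 35 d = 3.629 × 10^7 m³
Δh = ΔV / (Sy × A) = 3.629 × 10^7 / (0.26 × 1.89 × 10^7) = 7.385 m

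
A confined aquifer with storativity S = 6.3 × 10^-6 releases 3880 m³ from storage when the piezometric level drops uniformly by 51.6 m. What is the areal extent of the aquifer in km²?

A = ΔV / (S × Δh) = 3880 / (6.3 × 10^-6 × 51.6) = 1.194 × 10^7 m²
A = 1.194 × 10^7 m² = 11.94 km²

A ≈ 11.9 km²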